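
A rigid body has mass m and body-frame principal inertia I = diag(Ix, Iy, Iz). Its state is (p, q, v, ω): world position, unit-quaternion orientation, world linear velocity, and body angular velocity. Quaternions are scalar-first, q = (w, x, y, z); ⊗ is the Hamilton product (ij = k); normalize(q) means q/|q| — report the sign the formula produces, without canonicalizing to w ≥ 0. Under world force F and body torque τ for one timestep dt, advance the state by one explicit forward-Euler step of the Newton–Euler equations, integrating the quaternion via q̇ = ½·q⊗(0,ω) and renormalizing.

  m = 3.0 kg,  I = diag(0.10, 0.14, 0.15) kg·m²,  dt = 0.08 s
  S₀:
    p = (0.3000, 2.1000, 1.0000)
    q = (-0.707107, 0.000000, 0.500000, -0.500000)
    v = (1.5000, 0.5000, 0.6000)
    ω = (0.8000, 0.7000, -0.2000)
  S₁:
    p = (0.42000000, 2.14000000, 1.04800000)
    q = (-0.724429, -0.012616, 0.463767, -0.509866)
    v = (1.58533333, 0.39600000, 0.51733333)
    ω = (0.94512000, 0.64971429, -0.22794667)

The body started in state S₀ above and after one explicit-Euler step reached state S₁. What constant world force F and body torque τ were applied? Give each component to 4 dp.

F = (3.2000, -3.9000, -3.1000)
τ = (0.1800, -0.0800, -0.0300)

Δv = v₁−v₀ = (0.08533333, -0.10400000, -0.08266667)
applied force F = (3.2000, -3.9000, -3.1000)
rate change Δω = (0.14512000, -0.05028571, -0.02794667)
precession coupling = (-0.0014, 0.0080, 0.0224)
I·α + gyro = (0.1800, -0.0800, -0.0300)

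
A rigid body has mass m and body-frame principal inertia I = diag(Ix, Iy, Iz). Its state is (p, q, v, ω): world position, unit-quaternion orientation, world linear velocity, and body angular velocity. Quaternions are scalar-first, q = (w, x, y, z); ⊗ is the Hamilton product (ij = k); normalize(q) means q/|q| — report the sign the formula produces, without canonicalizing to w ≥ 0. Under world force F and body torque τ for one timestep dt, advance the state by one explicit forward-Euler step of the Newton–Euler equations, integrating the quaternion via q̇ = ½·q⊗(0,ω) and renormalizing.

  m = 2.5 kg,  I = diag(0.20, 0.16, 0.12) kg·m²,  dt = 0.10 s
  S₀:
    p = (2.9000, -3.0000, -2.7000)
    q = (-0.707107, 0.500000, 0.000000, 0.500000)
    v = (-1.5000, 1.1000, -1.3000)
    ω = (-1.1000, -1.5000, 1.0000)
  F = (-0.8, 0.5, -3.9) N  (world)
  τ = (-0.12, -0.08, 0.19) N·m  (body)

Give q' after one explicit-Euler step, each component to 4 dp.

q' = (-0.7007, 0.5732, 0.0005, 0.4248)

q⊗(0,ω) = (0.0500000, 1.5278177, 0.0106605, -1.4571070)
q + ½dt·q⊗(0,ω), renormalized = (-0.7007, 0.5732, 0.0005, 0.4248)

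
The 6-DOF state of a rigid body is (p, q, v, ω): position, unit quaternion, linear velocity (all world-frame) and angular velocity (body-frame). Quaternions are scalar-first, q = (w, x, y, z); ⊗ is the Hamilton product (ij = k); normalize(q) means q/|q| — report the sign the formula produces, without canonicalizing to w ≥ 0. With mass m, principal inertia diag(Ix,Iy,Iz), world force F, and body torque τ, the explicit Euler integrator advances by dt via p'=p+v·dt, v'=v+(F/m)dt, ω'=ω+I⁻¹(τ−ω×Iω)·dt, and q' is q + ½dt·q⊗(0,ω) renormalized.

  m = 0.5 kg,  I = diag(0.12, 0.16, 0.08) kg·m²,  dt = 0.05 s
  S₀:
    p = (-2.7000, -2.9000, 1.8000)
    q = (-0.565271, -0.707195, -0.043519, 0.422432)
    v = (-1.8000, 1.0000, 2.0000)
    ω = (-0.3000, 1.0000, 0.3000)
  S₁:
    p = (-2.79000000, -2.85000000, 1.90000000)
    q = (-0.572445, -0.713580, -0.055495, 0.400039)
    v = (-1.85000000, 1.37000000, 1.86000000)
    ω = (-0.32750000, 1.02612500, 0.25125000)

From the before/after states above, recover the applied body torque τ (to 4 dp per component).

Δω = ω₁−ω₀ = (-0.02750000, 0.02612500, -0.04875000)
applied torque τ = (-0.0900, 0.0800, -0.0900)

τ = (-0.0900, 0.0800, -0.0900)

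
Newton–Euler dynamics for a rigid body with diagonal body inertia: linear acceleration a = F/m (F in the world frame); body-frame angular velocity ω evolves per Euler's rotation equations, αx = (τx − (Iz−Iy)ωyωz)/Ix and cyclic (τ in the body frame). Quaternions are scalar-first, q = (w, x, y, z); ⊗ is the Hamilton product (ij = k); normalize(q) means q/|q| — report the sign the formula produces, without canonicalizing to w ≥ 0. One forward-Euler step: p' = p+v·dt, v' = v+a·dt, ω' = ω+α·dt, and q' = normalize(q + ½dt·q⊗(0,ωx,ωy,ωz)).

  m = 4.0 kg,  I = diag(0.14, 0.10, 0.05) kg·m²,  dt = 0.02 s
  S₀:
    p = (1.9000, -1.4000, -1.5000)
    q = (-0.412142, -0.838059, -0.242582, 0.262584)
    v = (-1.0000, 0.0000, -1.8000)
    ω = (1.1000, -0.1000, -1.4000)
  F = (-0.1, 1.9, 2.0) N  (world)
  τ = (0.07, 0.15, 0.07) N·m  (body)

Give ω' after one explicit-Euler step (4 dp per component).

ω' = (1.1110, -0.0423, -1.3738)

angular accel α = (0.5500, 2.8860, 1.3120)
new body rate ω' = (1.1110, -0.0423, -1.3738)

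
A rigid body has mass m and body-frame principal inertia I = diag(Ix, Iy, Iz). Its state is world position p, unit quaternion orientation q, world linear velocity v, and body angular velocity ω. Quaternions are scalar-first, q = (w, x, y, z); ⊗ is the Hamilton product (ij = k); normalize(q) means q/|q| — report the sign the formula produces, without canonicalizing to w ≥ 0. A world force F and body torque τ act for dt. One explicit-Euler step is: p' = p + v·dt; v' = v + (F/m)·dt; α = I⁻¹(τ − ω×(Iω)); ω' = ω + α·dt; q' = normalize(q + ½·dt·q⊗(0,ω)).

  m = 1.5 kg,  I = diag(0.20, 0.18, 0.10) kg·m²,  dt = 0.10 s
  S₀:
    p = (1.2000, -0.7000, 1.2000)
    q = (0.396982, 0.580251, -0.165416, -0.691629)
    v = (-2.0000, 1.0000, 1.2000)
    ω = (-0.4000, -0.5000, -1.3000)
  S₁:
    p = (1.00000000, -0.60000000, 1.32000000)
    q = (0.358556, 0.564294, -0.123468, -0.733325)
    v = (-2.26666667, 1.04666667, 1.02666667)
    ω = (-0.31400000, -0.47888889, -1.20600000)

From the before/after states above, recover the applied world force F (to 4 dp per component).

velocity change Δv = (-0.26666667, 0.04666667, -0.17333333)
F = m·Δv/dt = (-4.0000, 0.7000, -2.6000)

F = (-4.0000, 0.7000, -2.6000)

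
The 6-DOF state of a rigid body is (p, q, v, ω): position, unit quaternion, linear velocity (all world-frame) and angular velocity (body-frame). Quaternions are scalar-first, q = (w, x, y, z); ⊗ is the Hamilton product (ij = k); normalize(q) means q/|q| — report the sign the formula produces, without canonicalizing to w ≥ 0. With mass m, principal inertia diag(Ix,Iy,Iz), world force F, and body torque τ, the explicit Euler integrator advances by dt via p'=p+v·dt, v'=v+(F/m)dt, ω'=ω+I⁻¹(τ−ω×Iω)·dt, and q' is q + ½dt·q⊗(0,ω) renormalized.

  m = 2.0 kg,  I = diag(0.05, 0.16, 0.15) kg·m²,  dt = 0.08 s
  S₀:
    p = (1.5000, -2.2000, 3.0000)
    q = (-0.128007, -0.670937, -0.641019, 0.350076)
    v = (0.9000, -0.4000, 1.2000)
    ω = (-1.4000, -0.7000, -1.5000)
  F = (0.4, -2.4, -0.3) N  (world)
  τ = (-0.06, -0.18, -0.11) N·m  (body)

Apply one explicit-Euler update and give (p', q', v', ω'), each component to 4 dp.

gyro term ω×Iω = (-0.0105, -0.2100, 0.1078)
α = I⁻¹(τ − ω×Iω) = (-0.9900, 0.1875, -1.4520)
new body rate ω' = (-1.4792, -0.6850, -1.6162)
q⊗(0,ω) = (-0.8629111, 1.3857915, -1.4069070, -0.2357602)
q' = normalize(q + ½dt·q⊗(0,ω)) = (-0.1619, -0.6132, -0.6947, 0.3394)
linear accel F/m = (0.2000, -1.2000, -0.1500)
p + v·dt = (1.5720, -2.2320, 3.0960)
v + (F/m)dt = (0.9160, -0.4960, 1.1880)

p' = (1.5720, -2.2320, 3.0960)
q' = (-0.1619, -0.6132, -0.6947, 0.3394)
v' = (0.9160, -0.4960, 1.1880)
ω' = (-1.4792, -0.6850, -1.6162)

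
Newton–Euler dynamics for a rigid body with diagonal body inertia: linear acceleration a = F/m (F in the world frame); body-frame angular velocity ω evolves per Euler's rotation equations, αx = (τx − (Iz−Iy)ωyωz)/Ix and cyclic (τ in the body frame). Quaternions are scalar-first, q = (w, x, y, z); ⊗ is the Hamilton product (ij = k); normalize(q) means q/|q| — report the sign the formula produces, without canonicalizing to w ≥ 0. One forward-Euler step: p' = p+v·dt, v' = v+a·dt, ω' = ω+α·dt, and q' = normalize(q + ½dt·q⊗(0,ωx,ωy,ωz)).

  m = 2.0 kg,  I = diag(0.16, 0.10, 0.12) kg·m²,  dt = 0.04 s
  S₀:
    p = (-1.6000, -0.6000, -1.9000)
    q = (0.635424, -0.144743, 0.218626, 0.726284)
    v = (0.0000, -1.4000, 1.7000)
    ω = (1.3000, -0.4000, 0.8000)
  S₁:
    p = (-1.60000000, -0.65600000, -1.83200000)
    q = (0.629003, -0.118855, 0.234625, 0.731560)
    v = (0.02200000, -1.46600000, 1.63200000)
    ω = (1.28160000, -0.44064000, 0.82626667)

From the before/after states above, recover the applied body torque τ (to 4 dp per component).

τ = (-0.0800, -0.0600, 0.1100)

ω₁ − ω₀ = (-0.01840000, -0.04064000, 0.02626667)
precession coupling = (-0.0064, 0.0416, 0.0312)
I·α + gyro = (-0.0800, -0.0600, 0.1100)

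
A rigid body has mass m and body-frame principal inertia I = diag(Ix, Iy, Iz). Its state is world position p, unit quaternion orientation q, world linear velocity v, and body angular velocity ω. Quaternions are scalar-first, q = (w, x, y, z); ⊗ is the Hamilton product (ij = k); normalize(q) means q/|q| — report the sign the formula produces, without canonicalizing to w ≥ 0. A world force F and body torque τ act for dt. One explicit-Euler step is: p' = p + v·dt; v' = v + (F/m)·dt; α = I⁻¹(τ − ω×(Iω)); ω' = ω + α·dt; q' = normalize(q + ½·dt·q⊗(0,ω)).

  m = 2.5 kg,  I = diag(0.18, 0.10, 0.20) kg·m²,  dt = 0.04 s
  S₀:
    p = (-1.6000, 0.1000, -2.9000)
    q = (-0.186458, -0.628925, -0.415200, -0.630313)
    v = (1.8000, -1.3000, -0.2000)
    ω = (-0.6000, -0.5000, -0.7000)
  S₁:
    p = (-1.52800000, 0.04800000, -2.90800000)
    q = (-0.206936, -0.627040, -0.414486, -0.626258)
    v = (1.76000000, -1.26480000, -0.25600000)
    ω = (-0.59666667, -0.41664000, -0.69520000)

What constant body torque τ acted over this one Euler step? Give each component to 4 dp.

τ = (0.0500, 0.2000, 0.0000)

rate change Δω = (0.00333333, 0.08336000, 0.00480000)
I·α + gyro = (0.0500, 0.2000, 0.0000)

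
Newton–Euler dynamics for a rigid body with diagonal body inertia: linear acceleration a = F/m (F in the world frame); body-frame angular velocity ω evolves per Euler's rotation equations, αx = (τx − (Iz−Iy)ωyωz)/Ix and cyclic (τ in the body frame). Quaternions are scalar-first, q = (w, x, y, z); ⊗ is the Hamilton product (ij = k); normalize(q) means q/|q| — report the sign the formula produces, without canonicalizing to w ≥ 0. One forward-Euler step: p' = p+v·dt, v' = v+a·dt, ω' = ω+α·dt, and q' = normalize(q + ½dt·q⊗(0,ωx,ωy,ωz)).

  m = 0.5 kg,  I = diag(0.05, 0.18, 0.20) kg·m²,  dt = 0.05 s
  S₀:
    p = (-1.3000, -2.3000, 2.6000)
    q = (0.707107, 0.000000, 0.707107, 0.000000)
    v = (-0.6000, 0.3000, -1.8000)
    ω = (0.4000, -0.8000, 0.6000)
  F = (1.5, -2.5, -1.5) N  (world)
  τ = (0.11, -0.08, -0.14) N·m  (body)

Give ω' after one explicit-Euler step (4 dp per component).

ω' = (0.5196, -0.8122, 0.5754)

precession coupling ω×(Iω) = (-0.0096, -0.0360, -0.0416)
angular accel α = (2.3920, -0.2444, -0.4920)
ω' = ω + α·dt = (0.5196, -0.8122, 0.5754)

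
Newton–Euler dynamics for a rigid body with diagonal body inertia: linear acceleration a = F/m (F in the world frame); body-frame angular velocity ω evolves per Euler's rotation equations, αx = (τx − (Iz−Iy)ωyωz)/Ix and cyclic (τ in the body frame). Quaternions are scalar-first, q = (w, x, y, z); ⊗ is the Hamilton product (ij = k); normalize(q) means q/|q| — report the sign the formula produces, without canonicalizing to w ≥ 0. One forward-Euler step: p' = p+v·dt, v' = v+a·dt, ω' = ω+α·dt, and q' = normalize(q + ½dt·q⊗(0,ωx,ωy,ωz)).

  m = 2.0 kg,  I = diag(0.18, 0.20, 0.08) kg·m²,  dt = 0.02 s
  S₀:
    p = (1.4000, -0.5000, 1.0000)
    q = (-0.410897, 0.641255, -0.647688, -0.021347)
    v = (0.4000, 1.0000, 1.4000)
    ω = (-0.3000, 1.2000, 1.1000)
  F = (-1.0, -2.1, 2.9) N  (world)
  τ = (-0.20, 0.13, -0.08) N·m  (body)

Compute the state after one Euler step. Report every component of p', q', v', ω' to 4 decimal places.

p' = (1.4080, -0.4800, 1.0280)
q' = (-0.4009, 0.6355, -0.6595, -0.0201)
v' = (0.3900, 0.9790, 1.4290)
ω' = (-0.3046, 1.2163, 1.0818)

p' = p + v·dt = (1.4080, -0.4800, 1.0280)
new velocity v' = (0.3900, 0.9790, 1.4290)
gyro term ω×Iω = (-0.1584, -0.0330, -0.0072)
α = I⁻¹(τ − ω×Iω) = (-0.2311, 0.8150, -0.9100)
ω + α·dt = (-0.3046, 1.2163, 1.0818)
q⊗(0,ω) = (0.9930838, -0.5635713, -1.1920528, 0.1232129)
updated quaternion q' = (-0.4009, 0.6355, -0.6595, -0.0201)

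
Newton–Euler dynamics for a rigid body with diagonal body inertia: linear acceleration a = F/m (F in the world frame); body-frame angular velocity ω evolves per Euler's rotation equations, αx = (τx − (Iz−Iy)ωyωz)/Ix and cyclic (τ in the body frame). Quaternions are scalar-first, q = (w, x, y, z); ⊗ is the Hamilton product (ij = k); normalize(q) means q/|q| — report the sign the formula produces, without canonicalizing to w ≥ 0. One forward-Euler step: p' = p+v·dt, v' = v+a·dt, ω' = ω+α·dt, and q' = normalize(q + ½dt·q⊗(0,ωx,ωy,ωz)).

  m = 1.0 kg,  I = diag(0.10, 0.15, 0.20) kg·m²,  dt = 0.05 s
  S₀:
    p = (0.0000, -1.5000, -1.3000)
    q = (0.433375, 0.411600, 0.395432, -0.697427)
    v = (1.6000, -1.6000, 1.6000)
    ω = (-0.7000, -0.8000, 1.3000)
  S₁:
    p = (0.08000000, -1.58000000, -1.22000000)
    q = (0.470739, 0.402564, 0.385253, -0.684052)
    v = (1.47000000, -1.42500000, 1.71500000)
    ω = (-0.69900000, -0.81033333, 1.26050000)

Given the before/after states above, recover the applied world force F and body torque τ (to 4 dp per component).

Δω = ω₁−ω₀ = (0.00100000, -0.01033333, -0.03950000)
gyro term ω₀×Iω₀ = (-0.0520, 0.0910, 0.0280)
applied torque τ = (-0.0500, 0.0600, -0.1300)
v₁ − v₀ = (-0.13000000, 0.17500000, 0.11500000)
applied force F = (-2.6000, 3.5000, 2.3000)

F = (-2.6000, 3.5000, 2.3000)
τ = (-0.0500, 0.0600, -0.1300)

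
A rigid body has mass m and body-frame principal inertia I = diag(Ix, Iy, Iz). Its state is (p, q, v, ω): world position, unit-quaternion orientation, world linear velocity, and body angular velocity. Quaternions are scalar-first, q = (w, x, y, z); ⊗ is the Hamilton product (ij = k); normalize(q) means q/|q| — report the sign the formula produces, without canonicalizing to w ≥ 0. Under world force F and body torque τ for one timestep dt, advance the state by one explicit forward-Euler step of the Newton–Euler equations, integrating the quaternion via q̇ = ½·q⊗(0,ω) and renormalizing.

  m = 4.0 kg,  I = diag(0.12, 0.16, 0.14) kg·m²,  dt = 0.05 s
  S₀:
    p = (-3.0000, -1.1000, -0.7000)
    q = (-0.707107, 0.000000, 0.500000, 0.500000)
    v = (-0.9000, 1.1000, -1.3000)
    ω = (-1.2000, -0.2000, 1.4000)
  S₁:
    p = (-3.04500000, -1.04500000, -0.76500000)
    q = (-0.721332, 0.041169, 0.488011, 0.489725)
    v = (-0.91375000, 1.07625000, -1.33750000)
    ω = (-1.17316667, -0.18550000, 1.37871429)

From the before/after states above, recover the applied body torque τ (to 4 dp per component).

τ = (0.0700, 0.0800, -0.0500)

ω₁ − ω₀ = (0.02683333, 0.01450000, -0.02128571)
gyro term ω₀×Iω₀ = (0.0056, 0.0336, 0.0096)
applied torque τ = (0.0700, 0.0800, -0.0500)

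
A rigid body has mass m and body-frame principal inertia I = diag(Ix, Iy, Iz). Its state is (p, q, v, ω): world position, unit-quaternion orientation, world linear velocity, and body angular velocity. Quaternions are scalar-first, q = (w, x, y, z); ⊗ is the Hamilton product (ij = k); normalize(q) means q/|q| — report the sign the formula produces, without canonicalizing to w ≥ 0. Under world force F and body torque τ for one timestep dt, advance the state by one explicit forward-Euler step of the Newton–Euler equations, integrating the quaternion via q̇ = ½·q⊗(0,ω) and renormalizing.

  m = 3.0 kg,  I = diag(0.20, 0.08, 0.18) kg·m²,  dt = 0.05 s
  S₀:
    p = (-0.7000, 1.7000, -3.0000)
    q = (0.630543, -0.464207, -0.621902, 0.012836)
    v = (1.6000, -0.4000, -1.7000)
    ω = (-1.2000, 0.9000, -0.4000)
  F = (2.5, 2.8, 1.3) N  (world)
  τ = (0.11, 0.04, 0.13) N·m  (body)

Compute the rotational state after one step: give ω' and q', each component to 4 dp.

ω' = (-1.1635, 0.9190, -0.3999)
q' = (0.6303, -0.4768, -0.6123, -0.0226)

(τ − ω×Iω)/I = (0.7300, 0.3800, 0.0022)
new body rate ω' = (-1.1635, 0.9190, -0.3999)
q⊗(0,ω) = (0.0077978, -0.5194432, 0.3664027, -1.4162859)
q' = normalize(q + ½dt·q⊗(0,ω)) = (0.6303, -0.4768, -0.6123, -0.0226)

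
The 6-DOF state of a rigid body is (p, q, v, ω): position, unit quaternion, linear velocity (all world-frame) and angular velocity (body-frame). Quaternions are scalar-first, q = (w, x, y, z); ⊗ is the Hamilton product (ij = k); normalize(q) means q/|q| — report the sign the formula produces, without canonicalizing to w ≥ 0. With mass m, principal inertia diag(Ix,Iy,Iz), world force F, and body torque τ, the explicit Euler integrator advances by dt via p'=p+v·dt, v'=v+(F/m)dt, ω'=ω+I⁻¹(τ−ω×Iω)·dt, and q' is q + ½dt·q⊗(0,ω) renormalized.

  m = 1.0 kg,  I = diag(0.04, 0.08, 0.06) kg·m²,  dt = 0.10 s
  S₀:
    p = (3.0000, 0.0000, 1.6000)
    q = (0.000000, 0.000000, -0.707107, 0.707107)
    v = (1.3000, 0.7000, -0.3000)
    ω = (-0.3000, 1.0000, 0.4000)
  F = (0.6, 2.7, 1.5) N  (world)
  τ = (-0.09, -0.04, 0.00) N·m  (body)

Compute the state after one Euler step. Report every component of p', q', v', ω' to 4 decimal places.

precession coupling ω×(Iω) = (-0.0080, 0.0024, -0.0120)
α = I⁻¹(τ − ω×Iω) = (-2.0500, -0.5300, 0.2000)
ω + α·dt = (-0.5050, 0.9470, 0.4200)
2q̇ = q⊗(0,ω) = (0.4242642, -0.9899498, -0.2121321, -0.2121321)
q' = normalize(q + ½dt·q⊗(0,ω)) = (0.0212, -0.0494, -0.7166, 0.6954)
a = F/m = (0.6000, 2.7000, 1.5000)
p' = p + v·dt = (3.1300, 0.0700, 1.5700)
v' = v + a·dt = (1.3600, 0.9700, -0.1500)

p' = (3.1300, 0.0700, 1.5700)
q' = (0.0212, -0.0494, -0.7166, 0.6954)
v' = (1.3600, 0.9700, -0.1500)
ω' = (-0.5050, 0.9470, 0.4200)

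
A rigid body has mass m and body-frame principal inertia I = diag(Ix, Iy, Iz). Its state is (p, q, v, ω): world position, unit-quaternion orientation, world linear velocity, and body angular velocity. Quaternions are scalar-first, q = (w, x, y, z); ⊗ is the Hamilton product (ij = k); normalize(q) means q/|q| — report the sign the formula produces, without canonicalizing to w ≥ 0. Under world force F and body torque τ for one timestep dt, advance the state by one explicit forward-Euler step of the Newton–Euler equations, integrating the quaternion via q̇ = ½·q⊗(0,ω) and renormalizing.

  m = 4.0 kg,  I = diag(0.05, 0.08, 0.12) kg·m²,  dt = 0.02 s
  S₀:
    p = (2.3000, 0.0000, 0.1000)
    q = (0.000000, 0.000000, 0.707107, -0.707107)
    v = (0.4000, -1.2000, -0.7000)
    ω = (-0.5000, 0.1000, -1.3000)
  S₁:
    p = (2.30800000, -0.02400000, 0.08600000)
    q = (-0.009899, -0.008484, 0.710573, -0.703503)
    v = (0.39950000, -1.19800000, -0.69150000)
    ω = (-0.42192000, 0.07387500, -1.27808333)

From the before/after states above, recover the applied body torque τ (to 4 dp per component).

τ = (0.1900, -0.1500, 0.1300)

rate change Δω = (0.07808000, -0.02612500, 0.02191667)
precession coupling = (-0.0052, -0.0455, -0.0015)
applied torque τ = (0.1900, -0.1500, 0.1300)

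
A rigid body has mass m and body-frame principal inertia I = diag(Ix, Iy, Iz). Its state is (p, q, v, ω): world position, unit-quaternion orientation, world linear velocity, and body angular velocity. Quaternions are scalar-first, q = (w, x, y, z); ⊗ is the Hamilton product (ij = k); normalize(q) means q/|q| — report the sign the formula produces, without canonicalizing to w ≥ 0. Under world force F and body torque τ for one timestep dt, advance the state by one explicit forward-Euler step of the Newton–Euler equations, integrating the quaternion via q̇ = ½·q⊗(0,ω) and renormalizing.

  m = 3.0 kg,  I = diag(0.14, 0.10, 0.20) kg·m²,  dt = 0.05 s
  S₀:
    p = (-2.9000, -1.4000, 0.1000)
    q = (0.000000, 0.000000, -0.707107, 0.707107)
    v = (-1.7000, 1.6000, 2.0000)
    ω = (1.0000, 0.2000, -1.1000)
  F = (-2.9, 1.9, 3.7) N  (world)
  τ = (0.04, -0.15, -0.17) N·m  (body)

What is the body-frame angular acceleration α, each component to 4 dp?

α = (0.4429, -2.1600, -0.8100)

gyro term ω×Iω = (-0.0220, 0.0660, -0.0080)
α = I⁻¹(τ − ω×Iω) = (0.4429, -2.1600, -0.8100)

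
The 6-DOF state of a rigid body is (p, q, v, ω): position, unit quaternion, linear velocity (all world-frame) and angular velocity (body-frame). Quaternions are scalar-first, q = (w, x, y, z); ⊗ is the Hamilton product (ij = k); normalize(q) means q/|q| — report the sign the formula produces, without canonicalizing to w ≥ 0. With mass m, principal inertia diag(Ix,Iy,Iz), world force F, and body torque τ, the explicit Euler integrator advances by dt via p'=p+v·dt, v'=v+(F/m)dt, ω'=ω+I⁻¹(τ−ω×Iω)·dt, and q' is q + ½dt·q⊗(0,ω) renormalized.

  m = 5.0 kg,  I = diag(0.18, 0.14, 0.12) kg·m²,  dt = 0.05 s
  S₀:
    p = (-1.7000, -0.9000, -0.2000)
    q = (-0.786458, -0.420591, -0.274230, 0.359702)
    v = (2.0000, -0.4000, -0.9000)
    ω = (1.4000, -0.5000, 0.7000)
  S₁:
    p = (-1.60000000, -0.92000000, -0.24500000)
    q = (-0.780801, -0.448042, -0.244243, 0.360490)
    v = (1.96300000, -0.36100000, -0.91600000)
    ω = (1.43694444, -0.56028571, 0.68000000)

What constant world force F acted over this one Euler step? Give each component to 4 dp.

F = (-3.7000, 3.9000, -1.6000)

Δv = v₁−v₀ = (-0.03700000, 0.03900000, -0.01600000)
applied force F = (-3.7000, 3.9000, -1.6000)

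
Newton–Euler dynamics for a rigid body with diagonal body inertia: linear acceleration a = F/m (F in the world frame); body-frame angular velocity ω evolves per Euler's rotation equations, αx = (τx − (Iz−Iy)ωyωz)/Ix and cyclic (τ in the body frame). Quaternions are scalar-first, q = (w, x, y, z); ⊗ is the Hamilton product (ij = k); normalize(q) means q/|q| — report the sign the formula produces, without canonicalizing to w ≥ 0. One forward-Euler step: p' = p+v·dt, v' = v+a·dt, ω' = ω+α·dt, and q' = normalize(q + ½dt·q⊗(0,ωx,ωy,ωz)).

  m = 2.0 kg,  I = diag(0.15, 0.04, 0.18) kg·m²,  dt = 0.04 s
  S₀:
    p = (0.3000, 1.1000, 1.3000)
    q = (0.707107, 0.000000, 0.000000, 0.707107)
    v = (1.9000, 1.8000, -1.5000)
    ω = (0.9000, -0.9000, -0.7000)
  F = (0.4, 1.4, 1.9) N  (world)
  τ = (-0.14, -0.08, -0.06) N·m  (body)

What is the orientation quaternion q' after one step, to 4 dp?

q' = (0.7167, 0.0254, 0.0000, 0.6969)

q⊗(0,ω) = (0.4949749, 1.2727926, 0.0000000, -0.4949749)
q + ½dt·q⊗(0,ω), renormalized = (0.7167, 0.0254, 0.0000, 0.6969)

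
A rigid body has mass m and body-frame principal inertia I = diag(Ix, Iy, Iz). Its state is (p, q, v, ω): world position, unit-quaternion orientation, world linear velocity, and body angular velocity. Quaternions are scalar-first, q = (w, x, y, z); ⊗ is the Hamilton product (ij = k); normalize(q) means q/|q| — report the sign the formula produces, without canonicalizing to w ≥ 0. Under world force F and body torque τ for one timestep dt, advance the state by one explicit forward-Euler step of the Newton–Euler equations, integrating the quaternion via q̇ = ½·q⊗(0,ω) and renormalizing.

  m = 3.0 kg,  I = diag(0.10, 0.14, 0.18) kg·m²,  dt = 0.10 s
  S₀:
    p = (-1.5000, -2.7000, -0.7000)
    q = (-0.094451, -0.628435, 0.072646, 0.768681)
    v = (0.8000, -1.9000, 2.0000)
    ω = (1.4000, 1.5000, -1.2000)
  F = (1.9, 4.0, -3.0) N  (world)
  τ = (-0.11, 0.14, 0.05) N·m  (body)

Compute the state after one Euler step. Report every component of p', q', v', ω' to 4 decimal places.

p' = (-1.4200, -2.8900, -0.5000)
q' = (-0.0097, -0.6922, 0.0811, 0.7171)
v' = (0.8633, -1.7667, 1.9000)
ω' = (1.3620, 1.5040, -1.2189)

α = I⁻¹(τ − ω×Iω) = (-0.3800, 0.0400, -0.1889)
new body rate ω' = (1.3620, 1.5040, -1.2189)
Hamilton product q⊗(0,ω) = (1.6932572, -1.3724281, 0.1803549, -0.9310157)
q' = normalize(q + ½dt·q⊗(0,ω)) = (-0.0097, -0.6922, 0.0811, 0.7171)
a = F/m = (0.6333, 1.3333, -1.0000)
p + v·dt = (-1.4200, -2.8900, -0.5000)
new velocity v' = (0.8633, -1.7667, 1.9000)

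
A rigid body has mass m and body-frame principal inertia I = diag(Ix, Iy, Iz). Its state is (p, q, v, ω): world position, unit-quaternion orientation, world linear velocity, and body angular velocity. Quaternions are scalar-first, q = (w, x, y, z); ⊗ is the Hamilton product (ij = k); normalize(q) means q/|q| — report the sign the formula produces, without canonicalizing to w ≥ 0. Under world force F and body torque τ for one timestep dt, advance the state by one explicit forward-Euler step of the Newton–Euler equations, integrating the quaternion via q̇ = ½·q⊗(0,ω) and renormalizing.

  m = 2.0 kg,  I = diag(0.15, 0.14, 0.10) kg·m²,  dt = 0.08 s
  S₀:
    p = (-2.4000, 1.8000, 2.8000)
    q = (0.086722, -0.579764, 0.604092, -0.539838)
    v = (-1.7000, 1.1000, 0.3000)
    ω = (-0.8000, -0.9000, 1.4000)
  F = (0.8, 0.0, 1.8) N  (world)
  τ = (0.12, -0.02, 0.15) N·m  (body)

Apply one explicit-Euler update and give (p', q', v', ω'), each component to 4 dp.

p' = (-2.5360, 1.8880, 2.8240)
q' = (0.1198, -0.5666, 0.6489, -0.4934)
v' = (-1.6680, 1.1000, 0.3720)
ω' = (-0.7629, -0.8794, 1.5258)

gyro term ω×Iω = (0.0504, -0.0560, -0.0072)
angular accel α = (0.4640, 0.2571, 1.5720)
new body rate ω' = (-0.7629, -0.8794, 1.5258)
2q̇ = q⊗(0,ω) = (0.8356448, 0.2904970, 1.1654902, 1.1264720)
updated quaternion q' = (0.1198, -0.5666, 0.6489, -0.4934)
new position p' = (-2.5360, 1.8880, 2.8240)
v + (F/m)dt = (-1.6680, 1.1000, 0.3720)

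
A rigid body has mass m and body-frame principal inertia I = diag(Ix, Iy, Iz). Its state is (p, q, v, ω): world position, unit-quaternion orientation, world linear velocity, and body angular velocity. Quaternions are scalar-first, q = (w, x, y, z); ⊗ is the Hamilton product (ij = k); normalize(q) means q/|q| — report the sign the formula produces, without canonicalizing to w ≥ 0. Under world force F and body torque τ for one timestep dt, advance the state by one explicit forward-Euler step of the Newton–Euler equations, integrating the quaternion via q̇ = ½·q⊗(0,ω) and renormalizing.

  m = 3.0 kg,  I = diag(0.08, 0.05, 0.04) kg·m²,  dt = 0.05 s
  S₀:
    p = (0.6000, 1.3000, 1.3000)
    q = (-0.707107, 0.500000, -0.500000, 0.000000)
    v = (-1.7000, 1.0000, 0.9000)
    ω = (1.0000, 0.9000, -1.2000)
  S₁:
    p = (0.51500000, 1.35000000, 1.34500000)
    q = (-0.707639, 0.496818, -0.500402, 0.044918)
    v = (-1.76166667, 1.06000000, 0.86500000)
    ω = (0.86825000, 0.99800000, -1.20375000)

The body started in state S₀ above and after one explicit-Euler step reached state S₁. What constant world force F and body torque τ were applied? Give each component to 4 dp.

F = (-3.7000, 3.6000, -2.1000)
τ = (-0.2000, 0.0500, -0.0300)

rate change Δω = (-0.13175000, 0.09800000, -0.00375000)
precession coupling = (0.0108, -0.0480, -0.0270)
I·α + gyro = (-0.2000, 0.0500, -0.0300)
Δv = v₁−v₀ = (-0.06166667, 0.06000000, -0.03500000)
applied force F = (-3.7000, 3.6000, -2.1000)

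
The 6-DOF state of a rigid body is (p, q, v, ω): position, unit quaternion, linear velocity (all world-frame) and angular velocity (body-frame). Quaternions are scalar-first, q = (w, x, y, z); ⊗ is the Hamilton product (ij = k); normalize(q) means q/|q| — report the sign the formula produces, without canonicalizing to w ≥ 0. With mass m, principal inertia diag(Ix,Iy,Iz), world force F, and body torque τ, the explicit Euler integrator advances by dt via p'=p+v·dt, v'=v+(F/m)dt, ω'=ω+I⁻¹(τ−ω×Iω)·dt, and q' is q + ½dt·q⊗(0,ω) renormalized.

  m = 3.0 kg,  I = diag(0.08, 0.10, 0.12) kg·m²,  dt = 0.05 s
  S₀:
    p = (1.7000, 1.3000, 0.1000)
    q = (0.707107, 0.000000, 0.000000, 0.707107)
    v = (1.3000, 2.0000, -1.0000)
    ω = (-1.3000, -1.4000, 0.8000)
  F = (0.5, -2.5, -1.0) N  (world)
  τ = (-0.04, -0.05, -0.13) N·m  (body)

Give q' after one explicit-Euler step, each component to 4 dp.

Hamilton product q⊗(0,ω) = (-0.5656856, 0.0707107, -1.9091889, 0.5656856)
q + ½dt·q⊗(0,ω), renormalized = (0.6920, 0.0018, -0.0477, 0.7203)

q' = (0.6920, 0.0018, -0.0477, 0.7203)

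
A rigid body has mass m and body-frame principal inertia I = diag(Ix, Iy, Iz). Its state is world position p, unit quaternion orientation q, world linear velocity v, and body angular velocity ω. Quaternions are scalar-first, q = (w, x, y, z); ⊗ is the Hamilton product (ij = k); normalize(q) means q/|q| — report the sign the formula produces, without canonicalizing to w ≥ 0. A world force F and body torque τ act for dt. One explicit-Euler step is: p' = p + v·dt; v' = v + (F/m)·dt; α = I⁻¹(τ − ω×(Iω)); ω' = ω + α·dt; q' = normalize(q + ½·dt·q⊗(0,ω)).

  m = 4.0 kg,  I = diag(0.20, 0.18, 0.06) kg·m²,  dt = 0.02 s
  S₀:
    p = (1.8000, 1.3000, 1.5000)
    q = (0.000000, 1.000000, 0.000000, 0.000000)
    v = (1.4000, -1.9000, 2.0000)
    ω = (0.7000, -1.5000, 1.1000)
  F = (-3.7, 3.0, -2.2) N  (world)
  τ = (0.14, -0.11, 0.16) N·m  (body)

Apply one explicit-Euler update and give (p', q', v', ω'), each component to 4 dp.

p' = (1.8280, 1.2620, 1.5400)
q' = (-0.0070, 0.9998, -0.0110, -0.0150)
v' = (1.3815, -1.8850, 1.9890)
ω' = (0.6942, -1.5242, 1.1463)

gyro term ω×Iω = (0.1980, 0.1078, 0.0210)
(τ − ω×Iω)/I = (-0.2900, -1.2100, 2.3167)
ω' = ω + α·dt = (0.6942, -1.5242, 1.1463)
q⊗(0,ω) = (-0.7000000, 0.0000000, -1.1000000, -1.5000000)
q' = normalize(q + ½dt·q⊗(0,ω)) = (-0.0070, 0.9998, -0.0110, -0.0150)
new position p' = (1.8280, 1.2620, 1.5400)
v' = v + a·dt = (1.3815, -1.8850, 1.9890)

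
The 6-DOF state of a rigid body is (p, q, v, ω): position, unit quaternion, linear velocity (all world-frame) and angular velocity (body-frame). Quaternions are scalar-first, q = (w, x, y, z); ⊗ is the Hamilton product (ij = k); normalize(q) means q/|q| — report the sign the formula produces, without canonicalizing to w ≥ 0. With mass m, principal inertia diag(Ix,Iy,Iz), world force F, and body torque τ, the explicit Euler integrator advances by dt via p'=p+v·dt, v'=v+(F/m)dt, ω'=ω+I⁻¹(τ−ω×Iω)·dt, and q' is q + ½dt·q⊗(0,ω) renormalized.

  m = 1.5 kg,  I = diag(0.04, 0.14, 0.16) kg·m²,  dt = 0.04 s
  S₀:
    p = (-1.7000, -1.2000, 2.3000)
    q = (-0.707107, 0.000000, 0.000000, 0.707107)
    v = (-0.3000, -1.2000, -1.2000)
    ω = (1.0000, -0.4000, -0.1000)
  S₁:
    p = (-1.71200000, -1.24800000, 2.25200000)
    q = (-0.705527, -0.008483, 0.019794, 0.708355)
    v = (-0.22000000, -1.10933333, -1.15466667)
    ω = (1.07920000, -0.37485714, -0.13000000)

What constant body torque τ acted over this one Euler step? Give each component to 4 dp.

ω₁ − ω₀ = (0.07920000, 0.02514286, -0.03000000)
precession coupling = (0.0008, 0.0120, -0.0400)
I·α + gyro = (0.0800, 0.1000, -0.1600)

τ = (0.0800, 0.1000, -0.1600)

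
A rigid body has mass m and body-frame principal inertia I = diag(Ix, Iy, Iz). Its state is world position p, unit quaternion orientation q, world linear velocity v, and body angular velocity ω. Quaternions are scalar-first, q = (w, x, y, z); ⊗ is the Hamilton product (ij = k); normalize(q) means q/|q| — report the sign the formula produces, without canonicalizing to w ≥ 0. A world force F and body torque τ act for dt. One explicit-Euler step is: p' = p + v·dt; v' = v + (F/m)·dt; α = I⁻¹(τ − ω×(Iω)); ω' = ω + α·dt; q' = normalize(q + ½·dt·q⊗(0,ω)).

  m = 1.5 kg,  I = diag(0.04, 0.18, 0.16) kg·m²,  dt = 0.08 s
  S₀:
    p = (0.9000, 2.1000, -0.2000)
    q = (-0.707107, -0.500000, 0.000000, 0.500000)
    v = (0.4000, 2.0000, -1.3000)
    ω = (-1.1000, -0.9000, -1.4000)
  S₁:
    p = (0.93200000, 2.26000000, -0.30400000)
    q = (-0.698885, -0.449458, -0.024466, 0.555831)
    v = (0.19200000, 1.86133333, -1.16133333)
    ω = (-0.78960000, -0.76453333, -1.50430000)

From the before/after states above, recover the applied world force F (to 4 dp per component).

F = (-3.9000, -2.6000, 2.6000)

velocity change Δv = (-0.20800000, -0.13866667, 0.13866667)
m·(v₁−v₀)/dt = (-3.9000, -2.6000, 2.6000)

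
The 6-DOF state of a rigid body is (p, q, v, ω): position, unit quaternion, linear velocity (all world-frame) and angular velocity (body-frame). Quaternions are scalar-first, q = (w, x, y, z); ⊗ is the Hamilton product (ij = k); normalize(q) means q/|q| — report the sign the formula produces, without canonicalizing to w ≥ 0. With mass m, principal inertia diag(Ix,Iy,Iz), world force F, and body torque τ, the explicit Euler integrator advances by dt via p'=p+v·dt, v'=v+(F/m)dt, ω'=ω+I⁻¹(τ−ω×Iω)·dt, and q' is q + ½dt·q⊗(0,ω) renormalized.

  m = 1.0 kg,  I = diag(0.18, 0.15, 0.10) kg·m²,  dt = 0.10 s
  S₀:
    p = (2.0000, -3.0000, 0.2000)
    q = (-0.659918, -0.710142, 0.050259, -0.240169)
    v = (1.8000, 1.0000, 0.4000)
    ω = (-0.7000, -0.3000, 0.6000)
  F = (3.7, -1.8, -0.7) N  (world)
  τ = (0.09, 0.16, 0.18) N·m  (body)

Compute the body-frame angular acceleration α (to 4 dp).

precession coupling ω×(Iω) = (0.0090, -0.0336, -0.0063)
α = I⁻¹(τ − ω×Iω) = (0.4500, 1.2907, 1.8630)

α = (0.4500, 1.2907, 1.8630)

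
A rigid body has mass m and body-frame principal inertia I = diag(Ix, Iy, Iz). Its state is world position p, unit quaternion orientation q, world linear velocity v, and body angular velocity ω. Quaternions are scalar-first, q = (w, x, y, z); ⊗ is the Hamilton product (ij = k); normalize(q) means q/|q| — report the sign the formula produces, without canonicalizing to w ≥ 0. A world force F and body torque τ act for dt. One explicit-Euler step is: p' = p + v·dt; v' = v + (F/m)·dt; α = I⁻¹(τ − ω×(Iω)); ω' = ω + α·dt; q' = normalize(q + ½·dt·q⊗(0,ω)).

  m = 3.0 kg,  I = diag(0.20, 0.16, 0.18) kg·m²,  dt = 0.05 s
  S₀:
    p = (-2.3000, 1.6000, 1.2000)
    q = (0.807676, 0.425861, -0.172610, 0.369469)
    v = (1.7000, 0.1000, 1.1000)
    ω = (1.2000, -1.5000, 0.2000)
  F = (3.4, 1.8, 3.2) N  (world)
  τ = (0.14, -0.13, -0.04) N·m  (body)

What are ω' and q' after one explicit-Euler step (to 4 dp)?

precession coupling ω×(Iω) = (-0.0060, 0.0048, 0.0720)
α = I⁻¹(τ − ω×Iω) = (0.7300, -0.8425, -0.6222)
ω' = ω + α·dt = (1.2365, -1.5421, 0.1689)
2q̇ = q⊗(0,ω) = (-0.8438420, 1.4888927, -0.8533234, -0.2701243)
updated quaternion q' = (0.7857, 0.4625, -0.1937, 0.3623)

ω' = (1.2365, -1.5421, 0.1689)
q' = (0.7857, 0.4625, -0.1937, 0.3623)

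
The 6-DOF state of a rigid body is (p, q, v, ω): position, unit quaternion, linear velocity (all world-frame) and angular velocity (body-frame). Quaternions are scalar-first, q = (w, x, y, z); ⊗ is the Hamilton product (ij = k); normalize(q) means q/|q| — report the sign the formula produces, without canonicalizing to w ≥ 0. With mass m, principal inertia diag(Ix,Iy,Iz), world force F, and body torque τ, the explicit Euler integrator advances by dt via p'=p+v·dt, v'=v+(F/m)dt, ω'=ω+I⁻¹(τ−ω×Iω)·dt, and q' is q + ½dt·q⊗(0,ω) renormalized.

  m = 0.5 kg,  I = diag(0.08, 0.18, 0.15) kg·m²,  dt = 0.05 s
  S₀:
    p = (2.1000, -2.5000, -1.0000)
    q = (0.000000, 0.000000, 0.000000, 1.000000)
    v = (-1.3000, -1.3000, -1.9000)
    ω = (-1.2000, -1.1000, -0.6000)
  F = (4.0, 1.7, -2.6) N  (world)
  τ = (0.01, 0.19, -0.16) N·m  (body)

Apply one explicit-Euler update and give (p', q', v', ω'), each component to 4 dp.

p' = (2.0350, -2.5650, -1.0950)
q' = (0.0150, 0.0275, -0.0300, 0.9991)
v' = (-0.9000, -1.1300, -2.1600)
ω' = (-1.1814, -1.0332, -0.6973)

ω×(Iω) gyroscopic = (-0.0198, -0.0504, 0.1320)
angular accel α = (0.3725, 1.3356, -1.9467)
ω + α·dt = (-1.1814, -1.0332, -0.6973)
Hamilton product q⊗(0,ω) = (0.6000000, 1.1000000, -1.2000000, 0.0000000)
updated quaternion q' = (0.0150, 0.0275, -0.0300, 0.9991)
new position p' = (2.0350, -2.5650, -1.0950)
v + (F/m)dt = (-0.9000, -1.1300, -2.1600)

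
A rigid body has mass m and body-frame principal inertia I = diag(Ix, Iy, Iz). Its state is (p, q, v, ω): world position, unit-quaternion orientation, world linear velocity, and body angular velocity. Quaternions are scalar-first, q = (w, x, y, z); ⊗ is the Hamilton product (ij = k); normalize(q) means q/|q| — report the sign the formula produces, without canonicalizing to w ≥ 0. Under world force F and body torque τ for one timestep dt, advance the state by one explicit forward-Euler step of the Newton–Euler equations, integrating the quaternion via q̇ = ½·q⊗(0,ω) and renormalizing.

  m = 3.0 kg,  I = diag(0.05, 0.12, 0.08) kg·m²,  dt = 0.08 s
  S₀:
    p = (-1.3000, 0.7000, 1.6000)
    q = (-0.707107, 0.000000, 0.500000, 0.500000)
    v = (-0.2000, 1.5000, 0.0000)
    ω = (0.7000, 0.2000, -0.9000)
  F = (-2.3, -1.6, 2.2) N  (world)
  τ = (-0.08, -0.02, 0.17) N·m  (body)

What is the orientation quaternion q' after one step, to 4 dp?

q' = (-0.6924, -0.0418, 0.5078, 0.5109)

Hamilton product q⊗(0,ω) = (0.3500000, -1.0449749, 0.2085786, 0.2863963)
q' = normalize(q + ½dt·q⊗(0,ω)) = (-0.6924, -0.0418, 0.5078, 0.5109)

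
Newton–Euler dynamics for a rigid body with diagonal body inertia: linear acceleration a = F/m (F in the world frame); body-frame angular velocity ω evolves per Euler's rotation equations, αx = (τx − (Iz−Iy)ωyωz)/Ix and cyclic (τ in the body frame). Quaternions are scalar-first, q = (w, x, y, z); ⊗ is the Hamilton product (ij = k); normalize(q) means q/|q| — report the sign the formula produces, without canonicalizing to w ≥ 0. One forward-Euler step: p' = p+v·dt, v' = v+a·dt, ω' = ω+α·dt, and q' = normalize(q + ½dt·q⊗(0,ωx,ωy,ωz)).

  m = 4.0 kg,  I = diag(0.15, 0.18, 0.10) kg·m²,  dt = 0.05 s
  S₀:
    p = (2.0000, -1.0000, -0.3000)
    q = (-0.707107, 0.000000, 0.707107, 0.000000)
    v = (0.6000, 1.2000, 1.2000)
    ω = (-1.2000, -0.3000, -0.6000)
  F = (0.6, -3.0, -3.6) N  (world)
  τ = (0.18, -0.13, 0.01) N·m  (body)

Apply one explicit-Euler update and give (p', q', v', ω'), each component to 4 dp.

p' = (2.0300, -0.9400, -0.2400)
q' = (-0.7014, 0.0106, 0.7120, 0.0318)
v' = (0.6075, 1.1625, 1.1550)
ω' = (-1.1352, -0.3461, -0.6004)

ω×(Iω) gyroscopic = (-0.0144, 0.0360, 0.0108)
angular accel α = (1.2960, -0.9222, -0.0080)
ω + α·dt = (-1.1352, -0.3461, -0.6004)
q⊗(0,ω) = (0.2121321, 0.4242642, 0.2121321, 1.2727926)
q' = normalize(q + ½dt·q⊗(0,ω)) = (-0.7014, 0.0106, 0.7120, 0.0318)
a = (0.1500, -0.7500, -0.9000)
p + v·dt = (2.0300, -0.9400, -0.2400)
v + (F/m)dt = (0.6075, 1.1625, 1.1550)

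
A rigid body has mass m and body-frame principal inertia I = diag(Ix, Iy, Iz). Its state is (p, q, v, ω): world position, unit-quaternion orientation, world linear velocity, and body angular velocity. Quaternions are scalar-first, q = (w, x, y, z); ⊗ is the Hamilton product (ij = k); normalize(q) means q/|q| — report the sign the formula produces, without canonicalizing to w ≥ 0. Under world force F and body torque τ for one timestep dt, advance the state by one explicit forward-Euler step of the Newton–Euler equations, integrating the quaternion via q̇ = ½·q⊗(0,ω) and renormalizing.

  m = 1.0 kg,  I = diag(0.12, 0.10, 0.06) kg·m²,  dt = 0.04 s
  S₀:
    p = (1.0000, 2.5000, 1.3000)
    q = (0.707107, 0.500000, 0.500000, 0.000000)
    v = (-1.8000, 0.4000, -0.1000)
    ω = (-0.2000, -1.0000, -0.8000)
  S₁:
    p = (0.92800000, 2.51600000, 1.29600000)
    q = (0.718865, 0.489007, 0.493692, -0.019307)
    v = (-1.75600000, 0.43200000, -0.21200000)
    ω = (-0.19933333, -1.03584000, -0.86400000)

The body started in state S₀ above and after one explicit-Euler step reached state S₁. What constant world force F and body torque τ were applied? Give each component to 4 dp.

Δv = v₁−v₀ = (0.04400000, 0.03200000, -0.11200000)
F = m·Δv/dt = (1.1000, 0.8000, -2.8000)
ω₁ − ω₀ = (0.00066667, -0.03584000, -0.06400000)
τ = I·(Δω/dt) + ω₀×(Iω₀) = (-0.0300, -0.0800, -0.1000)

F = (1.1000, 0.8000, -2.8000)
τ = (-0.0300, -0.0800, -0.1000)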